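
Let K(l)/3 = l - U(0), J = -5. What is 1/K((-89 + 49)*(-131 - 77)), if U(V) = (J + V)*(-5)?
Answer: 1/24885 ≈ 4.0185e-5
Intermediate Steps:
U(V) = 25 - 5*V (U(V) = (-5 + V)*(-5) = 25 - 5*V)
K(l) = -75 + 3*l (K(l) = 3*(l - (25 - 5*0)) = 3*(l - (25 + 0)) = 3*(l - 1*25) = 3*(l - 25) = 3*(-25 + l) = -75 + 3*l)
1/K((-89 + 49)*(-131 - 77)) = 1/(-75 + 3*((-89 + 49)*(-131 - 77))) = 1/(-75 + 3*(-40*(-208))) = 1/(-75 + 3*8320) = 1/(-75 + 24960) = 1/24885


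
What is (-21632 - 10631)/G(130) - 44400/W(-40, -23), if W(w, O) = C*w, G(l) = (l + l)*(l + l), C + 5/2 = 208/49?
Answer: 2449337009/3853200 ≈ 635.66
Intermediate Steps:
C = 171/98 (C = -5/2 + 208/49 = 171/98 ≈ 1.7449)
G(l) = 4*l**2 (G(l) = (2*l)*(2*l) = 4*l**2)
W(w, O) = 171*w/98
(-21632 - 10631)/G(130) - 44400/W(-40, -23) = (-21632 - 10631)/((4*130**2)) - 44400/((171/98)*(-40)) = -32263/(4*16900) - 44400/(-3420/49) = -32263/67600 - 44400*(-49/3420) = -32263*1/67600 + 36260/57 = -32263/67600 + 36260/57 = 2449337009/3853200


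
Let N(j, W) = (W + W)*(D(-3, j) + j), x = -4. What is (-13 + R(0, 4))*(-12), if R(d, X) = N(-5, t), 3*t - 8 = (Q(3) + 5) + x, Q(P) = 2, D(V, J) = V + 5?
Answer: 420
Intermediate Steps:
D(V, J) = 5 + V
t = 11/3 (t = 8/3 + ((2 + 5) - 4)/3 = 8/3 + (7 - 4)/3 = 8/3 + (⅓)*3 = 8/3 + 1 = 11/3 ≈ 3.6667)
N(j, W) = 2*W*(2 + j) (N(j, W) = (W + W)*((5 - 3) + j) = (2*W)*(2 + j) = 2*W*(2 + j))
R(d, X) = -22 (R(d, X) = 2*(11/3)*(2 - 5) = 2*(11/3)*(-3) = -22)
(-13 + R(0, 4))*(-12) = (-13 - 22)*(-12) = -35*(-12) = 420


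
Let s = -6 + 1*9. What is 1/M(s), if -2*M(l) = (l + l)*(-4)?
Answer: 1/12 ≈ 0.083333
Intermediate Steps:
s = 3 (s = -6 + 9 = 3)
M(l) = 4*l (M(l) = -(l + l)*(-4)/2 = -2*l*(-4)/2 = -(-4)*l = 4*l)
1/M(s) = 1/(4*3) = 1/12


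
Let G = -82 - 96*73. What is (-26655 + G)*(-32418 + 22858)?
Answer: 322602200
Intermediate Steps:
G = -7090 (G = -82 - 7008 = -7090)
(-26655 + G)*(-32418 + 22858) = (-26655 - 7090)*(-32418 + 22858) = -33745*(-9560) = 322602200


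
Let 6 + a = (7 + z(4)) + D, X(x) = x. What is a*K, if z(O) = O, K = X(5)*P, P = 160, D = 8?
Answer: 10400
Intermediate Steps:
K = 800 (K = 5*160 = 800)
a = 13 (a = -6 + ((7 + 4) + 8) = -6 + (11 + 8) = -6 + 19 = 13)
a*K = 13*800 = 10400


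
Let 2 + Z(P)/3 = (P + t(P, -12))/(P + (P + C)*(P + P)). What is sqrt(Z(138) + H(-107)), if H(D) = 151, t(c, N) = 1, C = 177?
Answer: sqrt(122167792634)/29026 ≈ 12.042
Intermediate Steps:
Z(P) = -6 + 3*(1 + P)/(P + 2*P*(177 + P)) (Z(P) = -6 + 3*((P + 1)/(P + (P + 177)*(P + P))) = -6 + 3*((1 + P)/(P + (177 + P)*(2*P))) = -6 + 3*((1 + P)/(P + 2*P*(177 + P))) = -6 + 3*(1 + P)/(P + 2*P*(177 + P)))
sqrt(Z(138) + H(-107)) = sqrt(3*(1 - 709*138 - 4*138**2)/(138*(355 + 2*138)) + 151) = sqrt(3*(1/138)*(1 - 97842 - 4*19044)/(355 + 276) + 151) = sqrt(3*(1/138)*(1 - 97842 - 76176)/631 + 151) = sqrt(3*(1/138)*(1/631)*(-174017) + 151) = sqrt(-174017/29026 + 151) = sqrt(4208909/29026) = sqrt(122167792634)/29026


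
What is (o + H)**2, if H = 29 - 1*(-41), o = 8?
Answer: 6084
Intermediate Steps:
H = 70 (H = 29 + 41 = 70)
(o + H)**2 = (8 + 70)**2 = 78**2 = 6084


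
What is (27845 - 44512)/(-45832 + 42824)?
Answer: 16667/3008 ≈ 5.5409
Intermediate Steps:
(27845 - 44512)/(-45832 + 42824) = -16667/(-3008) = -16667*(-1/3008) = 16667/3008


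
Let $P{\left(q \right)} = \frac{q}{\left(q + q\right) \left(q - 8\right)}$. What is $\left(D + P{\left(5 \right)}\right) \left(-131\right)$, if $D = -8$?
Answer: $\frac{6419}{6} \approx 1069.8$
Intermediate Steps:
$P{\left(q \right)} = \frac{1}{2 \left(-8 + q\right)}$ ($P{\left(q \right)} = \frac{q}{2 q \left(-8 + q\right)} = q \frac{1}{2 q \left(-8 + q\right)} = \frac{1}{2 \left(-8 + q\right)}$)
$\left(D + P{\left(5 \right)}\right) \left(-131\right) = \left(-8 + \frac{1}{2 \left(-8 + 5\right)}\right) \left(-131\right) = \left(-8 + \frac{1}{2 \left(-3\right)}\right) \left(-131\right) = \left(-8 + \frac{1}{2} \left(- \frac{1}{3}\right)\right) \left(-131\right) = \left(-8 - \frac{1}{6}\right) \left(-131\right) = \left(- \frac{49}{6}\right) \left(-131\right) = \frac{6419}{6}$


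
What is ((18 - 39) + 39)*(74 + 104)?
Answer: 3204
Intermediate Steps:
((18 - 39) + 39)*(74 + 104) = (-21 + 39)*178 = 18*178 = 3204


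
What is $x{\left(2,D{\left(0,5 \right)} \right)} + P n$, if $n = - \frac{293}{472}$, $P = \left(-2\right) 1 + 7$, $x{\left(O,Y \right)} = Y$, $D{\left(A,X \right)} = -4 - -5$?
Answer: $- \frac{993}{472} \approx -2.1038$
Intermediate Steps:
$D{\left(A,X \right)} = 1$ ($D{\left(A,X \right)} = -4 + 5 = 1$)
$P = 5$ ($P = -2 + 7 = 5$)
$n = - \frac{293}{472}$ ($n = \left(-293\right) \frac{1}{472} = - \frac{293}{472} \approx -0.62076$)
$x{\left(2,D{\left(0,5 \right)} \right)} + P n = 1 + 5 \left(- \frac{293}{472}\right) = 1 - \frac{1465}{472} = - \frac{993}{472}$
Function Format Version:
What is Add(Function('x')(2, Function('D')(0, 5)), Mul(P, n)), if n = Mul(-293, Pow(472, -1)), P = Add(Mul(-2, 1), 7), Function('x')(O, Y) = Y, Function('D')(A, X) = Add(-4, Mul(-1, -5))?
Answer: Rational(-993, 472) ≈ -2.1038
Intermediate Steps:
Function('D')(A, X) = 1 (Function('D')(A, X) = Add(-4, 5) = 1)
P = 5 (P = Add(-2, 7) = 5)
n = Rational(-293, 472) (n = Mul(-293, Rational(1, 472)) = Rational(-293, 472) ≈ -0.62076)
Add(Function('x')(2, Function('D')(0, 5)), Mul(P, n)) = Add(1, Mul(5, Rational(-293, 472))) = Add(1, Rational(-1465, 472)) = Rational(-993, 472)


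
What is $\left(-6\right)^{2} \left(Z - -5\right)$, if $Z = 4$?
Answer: $324$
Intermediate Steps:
$\left(-6\right)^{2} \left(Z - -5\right) = \left(-6\right)^{2} \left(4 - -5\right) = 36 \left(4 + 5\right) = 36 \cdot 9 = 324$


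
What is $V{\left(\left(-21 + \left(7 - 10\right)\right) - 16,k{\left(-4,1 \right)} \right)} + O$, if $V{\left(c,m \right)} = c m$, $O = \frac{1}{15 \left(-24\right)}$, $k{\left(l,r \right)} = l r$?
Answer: $\frac{57599}{360} \approx 160.0$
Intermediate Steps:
$O = - \frac{1}{360}$ ($O = \frac{1}{-360} = - \frac{1}{360} \approx -0.0027778$)
$V{\left(\left(-21 + \left(7 - 10\right)\right) - 16,k{\left(-4,1 \right)} \right)} + O = \left(\left(-21 + \left(7 - 10\right)\right) - 16\right) \left(\left(-4\right) 1\right) - \frac{1}{360} = \left(\left(-21 + \left(7 - 10\right)\right) - 16\right) \left(-4\right) - \frac{1}{360} = \left(\left(-21 - 3\right) - 16\right) \left(-4\right) - \frac{1}{360} = \left(-24 - 16\right) \left(-4\right) - \frac{1}{360} = \left(-40\right) \left(-4\right) - \frac{1}{360} = 160 - \frac{1}{360} = \frac{57599}{360}$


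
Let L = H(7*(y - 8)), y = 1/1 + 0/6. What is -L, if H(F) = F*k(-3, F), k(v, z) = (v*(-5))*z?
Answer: -36015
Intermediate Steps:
y = 1 (y = 1*1 + 0*(⅙) = 1 + 0 = 1)
k(v, z) = -5*v*z (k(v, z) = (-5*v)*z = -5*v*z)
H(F) = 15*F² (H(F) = F*(-5*(-3)*F) = F*(15*F) = 15*F²)
L = 36015 (L = 15*(7*(1 - 8))² = 15*(7*(-7))² = 15*(-49)² = 15*2401 = 36015)
-L = -1*36015 = -36015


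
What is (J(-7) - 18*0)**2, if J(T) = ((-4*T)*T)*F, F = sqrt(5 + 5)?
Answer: 384160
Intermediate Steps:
F = sqrt(10) ≈ 3.1623
J(T) = -4*sqrt(10)*T**2 (J(T) = ((-4*T)*T)*sqrt(10) = (-4*T**2)*sqrt(10) = -4*sqrt(10)*T**2)
(J(-7) - 18*0)**2 = (-4*sqrt(10)*(-7)**2 - 18*0)**2 = (-4*sqrt(10)*49 + 0)**2 = (-196*sqrt(10) + 0)**2 = (-196*sqrt(10))**2 = 384160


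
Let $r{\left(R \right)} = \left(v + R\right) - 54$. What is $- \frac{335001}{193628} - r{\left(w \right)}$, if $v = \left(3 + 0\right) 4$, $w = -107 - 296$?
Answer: $\frac{85829459}{193628} \approx 443.27$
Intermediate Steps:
$w = -403$ ($w = -107 - 296 = -403$)
$v = 12$ ($v = 3 \cdot 4 = 12$)
$r{\left(R \right)} = -42 + R$ ($r{\left(R \right)} = \left(12 + R\right) - 54 = -42 + R$)
$- \frac{335001}{193628} - r{\left(w \right)} = - \frac{335001}{193628} - \left(-42 - 403\right) = \left(-335001\right) \frac{1}{193628} - -445 = - \frac{335001}{193628} + 445 = \frac{85829459}{193628}$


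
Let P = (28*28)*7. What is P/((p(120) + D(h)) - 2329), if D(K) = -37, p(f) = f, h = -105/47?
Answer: -2744/1123 ≈ -2.4435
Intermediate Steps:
h = -105/47 (h = -105*1/47 = -105/47 ≈ -2.2340)
P = 5488 (P = 784*7 = 5488)
P/((p(120) + D(h)) - 2329) = 5488/((120 - 37) - 2329) = 5488/(83 - 2329) = 5488/(-2246) = 5488*(-1/2246) = -2744/1123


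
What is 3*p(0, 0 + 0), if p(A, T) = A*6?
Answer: 0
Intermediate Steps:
p(A, T) = 6*A
3*p(0, 0 + 0) = 3*(6*0) = 3*0 = 0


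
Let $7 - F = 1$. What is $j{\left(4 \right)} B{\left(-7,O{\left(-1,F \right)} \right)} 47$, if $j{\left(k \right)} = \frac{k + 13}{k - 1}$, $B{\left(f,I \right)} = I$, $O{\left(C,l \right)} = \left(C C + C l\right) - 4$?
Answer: $-2397$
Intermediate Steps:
$F = 6$ ($F = 7 - 1 = 6$)
$O{\left(C,l \right)} = -4 + C^{2} + C l$ ($O{\left(C,l \right)} = \left(C^{2} + C l\right) - 4 = -4 + C^{2} + C l$)
$j{\left(k \right)} = \frac{13 + k}{-1 + k}$
$j{\left(4 \right)} B{\left(-7,O{\left(-1,F \right)} \right)} 47 = \frac{13 + 4}{-1 + 4} \left(-4 + \left(-1\right)^{2} - 6\right) 47 = \frac{1}{3} \cdot 17 \left(-4 + 1 - 6\right) 47 = \frac{1}{3} \cdot 17 \left(-9\right) 47 = \frac{17}{3} \left(-9\right) 47 = \left(-51\right) 47 = -2397$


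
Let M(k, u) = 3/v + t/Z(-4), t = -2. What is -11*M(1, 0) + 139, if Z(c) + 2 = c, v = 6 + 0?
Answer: 779/6 ≈ 129.83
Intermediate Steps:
v = 6
Z(c) = -2 + c
M(k, u) = ⅚ (M(k, u) = 3/6 - 2/(-2 - 4) = 3*(⅙) - 2/(-6) = ½ - 2*(-⅙) = ½ + ⅓ = ⅚)
-11*M(1, 0) + 139 = -11*⅚ + 139 = -55/6 + 139 = 779/6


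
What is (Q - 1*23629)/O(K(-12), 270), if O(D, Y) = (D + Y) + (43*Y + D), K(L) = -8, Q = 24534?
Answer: 905/11864 ≈ 0.076281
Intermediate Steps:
O(D, Y) = 2*D + 44*Y (O(D, Y) = (D + Y) + (D + 43*Y) = 2*D + 44*Y)
(Q - 1*23629)/O(K(-12), 270) = (24534 - 1*23629)/(2*(-8) + 44*270) = (24534 - 23629)/(-16 + 11880) = 905/11864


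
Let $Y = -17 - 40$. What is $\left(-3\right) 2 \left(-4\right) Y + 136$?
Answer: $-1232$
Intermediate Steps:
$Y = -57$ ($Y = -17 - 40 = -57$)
$\left(-3\right) 2 \left(-4\right) Y + 136 = \left(-3\right) 2 \left(-4\right) \left(-57\right) + 136 = \left(-6\right) \left(-4\right) \left(-57\right) + 136 = 24 \left(-57\right) + 136 = -1368 + 136 = -1232$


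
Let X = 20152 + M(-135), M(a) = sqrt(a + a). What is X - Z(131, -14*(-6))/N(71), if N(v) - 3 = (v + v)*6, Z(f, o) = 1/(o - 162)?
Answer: 1343936881/66690 + 3*I*sqrt(30) ≈ 20152.0 + 16.432*I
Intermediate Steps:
M(a) = sqrt(2)*sqrt(a) (M(a) = sqrt(2*a) = sqrt(2)*sqrt(a))
Z(f, o) = 1/(-162 + o)
N(v) = 3 + 12*v (N(v) = 3 + (v + v)*6 = 3 + (2*v)*6 = 3 + 12*v)
X = 20152 + 3*I*sqrt(30) (X = 20152 + sqrt(2)*sqrt(-135) = 20152 + sqrt(2)*(3*I*sqrt(15)) = 20152 + 3*I*sqrt(30) ≈ 20152.0 + 16.432*I)
X - Z(131, -14*(-6))/N(71) = (20152 + 3*I*sqrt(30)) - 1/((-162 - 14*(-6))*(3 + 12*71)) = (20152 + 3*I*sqrt(30)) - 1/((-162 + 84)*(3 + 852)) = (20152 + 3*I*sqrt(30)) - 1/((-78)*855) = (20152 + 3*I*sqrt(30)) - (-1)/(78*855) = (20152 + 3*I*sqrt(30)) - 1*(-1/66690) = (20152 + 3*I*sqrt(30)) + 1/66690 = 1343936881/66690 + 3*I*sqrt(30)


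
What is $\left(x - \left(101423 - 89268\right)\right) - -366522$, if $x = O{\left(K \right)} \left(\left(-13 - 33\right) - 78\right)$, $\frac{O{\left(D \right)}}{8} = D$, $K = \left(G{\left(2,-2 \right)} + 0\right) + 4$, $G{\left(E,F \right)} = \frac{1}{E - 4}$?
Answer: $350895$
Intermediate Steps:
$G{\left(E,F \right)} = \frac{1}{-4 + E}$
$K = \frac{7}{2}$ ($K = \left(\frac{1}{-4 + 2} + 0\right) + 4 = \left(\frac{1}{-2} + 0\right) + 4 = \left(- \frac{1}{2} + 0\right) + 4 = - \frac{1}{2} + 4 = \frac{7}{2} \approx 3.5$)
$O{\left(D \right)} = 8 D$
$x = -3472$ ($x = 8 \cdot \frac{7}{2} \left(\left(-13 - 33\right) - 78\right) = 28 \left(-46 - 78\right) = 28 \left(-124\right) = -3472$)
$\left(x - \left(101423 - 89268\right)\right) - -366522 = \left(-3472 - \left(101423 - 89268\right)\right) - -366522 = \left(-3472 - 12155\right) + 366522 = -15627 + 366522 = 350895$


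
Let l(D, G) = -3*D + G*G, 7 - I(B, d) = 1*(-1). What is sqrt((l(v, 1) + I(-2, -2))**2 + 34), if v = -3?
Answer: sqrt(358) ≈ 18.921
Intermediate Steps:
I(B, d) = 8 (I(B, d) = 7 - (-1) = 7 - 1*(-1) = 7 + 1 = 8)
l(D, G) = G**2 - 3*D (l(D, G) = -3*D + G**2 = G**2 - 3*D)
sqrt((l(v, 1) + I(-2, -2))**2 + 34) = sqrt(((1**2 - 3*(-3)) + 8)**2 + 34) = sqrt(((1 + 9) + 8)**2 + 34) = sqrt((10 + 8)**2 + 34) = sqrt(18**2 + 34) = sqrt(324 + 34) = sqrt(358)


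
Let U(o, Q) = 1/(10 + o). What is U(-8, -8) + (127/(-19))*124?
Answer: -31477/38 ≈ -828.34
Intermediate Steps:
U(-8, -8) + (127/(-19))*124 = 1/(10 - 8) + (127/(-19))*124 = 1/2 + (127*(-1/19))*124 = ½ - 127/19*124 = ½ - 15748/19 = -31477/38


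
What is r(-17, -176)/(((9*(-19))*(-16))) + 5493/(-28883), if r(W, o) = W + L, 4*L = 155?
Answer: -19200857/105365184 ≈ -0.18223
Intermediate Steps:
L = 155/4 (L = (¼)*155 = 155/4 ≈ 38.750)
r(W, o) = 155/4 + W (r(W, o) = W + 155/4 = 155/4 + W)
r(-17, -176)/(((9*(-19))*(-16))) + 5493/(-28883) = (155/4 - 17)/(((9*(-19))*(-16))) + 5493/(-28883) = 87/(4*((-171*(-16)))) + 5493*(-1/28883) = (87/4)/2736 - 5493/28883 = (87/4)*(1/2736) - 5493/28883 = 29/3648 - 5493/28883 = -19200857/105365184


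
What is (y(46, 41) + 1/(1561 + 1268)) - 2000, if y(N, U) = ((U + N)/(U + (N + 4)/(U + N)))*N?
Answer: -19479998137/10232493 ≈ -1903.7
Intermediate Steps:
y(N, U) = N*(N + U)/(U + (4 + N)/(N + U)) (y(N, U) = ((N + U)/(U + (4 + N)/(N + U)))*N = N*(N + U)/(U + (4 + N)/(N + U)))
(y(46, 41) + 1/(1561 + 1268)) - 2000 = (46*(46 + 41)**2/(4 + 46 + 41**2 + 46*41) + 1/(1561 + 1268)) - 2000 = (46*87**2/(4 + 46 + 1681 + 1886) + 1/2829) - 2000 = (46*7569/3617 + 1/2829) - 2000 = (46*7569*(1/3617) + 1/2829) - 2000 = (348174/3617 + 1/2829) - 2000 = 984987863/10232493 - 2000 = -19479998137/10232493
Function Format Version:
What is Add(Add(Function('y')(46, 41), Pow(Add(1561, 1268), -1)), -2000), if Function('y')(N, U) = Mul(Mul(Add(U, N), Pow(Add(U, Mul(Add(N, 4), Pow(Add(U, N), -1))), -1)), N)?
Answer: Rational(-19479998137, 10232493) ≈ -1903.7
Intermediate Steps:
Function('y')(N, U) = Mul(N, Pow(Add(U, Mul(Pow(Add(N, U), -1), Add(4, N))), -1), Add(N, U)) (Function('y')(N, U) = Mul(Mul(Add(N, U), Pow(Add(U, Mul(Add(4, N), Pow(Add(N, U), -1))), -1)), N) = Mul(Mul(Add(N, U), Pow(Add(U, Mul(Pow(Add(N, U), -1), Add(4, N))), -1)), N) = Mul(Mul(Pow(Add(U, Mul(Pow(Add(N, U), -1), Add(4, N))), -1), Add(N, U)), N) = Mul(N, Pow(Add(U, Mul(Pow(Add(N, U), -1), Add(4, N))), -1), Add(N, U)))
Add(Add(Function('y')(46, 41), Pow(Add(1561, 1268), -1)), -2000) = Add(Add(Mul(46, Pow(Add(46, 41), 2), Pow(Add(4, 46, Pow(41, 2), Mul(46, 41)), -1)), Pow(Add(1561, 1268), -1)), -2000) = Add(Add(Mul(46, Pow(87, 2), Pow(Add(4, 46, 1681, 1886), -1)), Pow(2829, -1)), -2000) = Add(Add(Mul(46, 7569, Pow(3617, -1)), Rational(1, 2829)), -2000) = Add(Add(Mul(46, 7569, Rational(1, 3617)), Rational(1, 2829)), -2000) = Add(Add(Rational(348174, 3617), Rational(1, 2829)), -2000) = Add(Rational(984987863, 10232493), -2000) = Rational(-19479998137, 10232493)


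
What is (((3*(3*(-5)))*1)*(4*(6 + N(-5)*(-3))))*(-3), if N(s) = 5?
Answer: -4860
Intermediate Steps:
(((3*(3*(-5)))*1)*(4*(6 + N(-5)*(-3))))*(-3) = (((3*(3*(-5)))*1)*(4*(6 + 5*(-3))))*(-3) = (((3*(-15))*1)*(4*(6 - 15)))*(-3) = ((-45*1)*(4*(-9)))*(-3) = -45*(-36)*(-3) = 1620*(-3) = -4860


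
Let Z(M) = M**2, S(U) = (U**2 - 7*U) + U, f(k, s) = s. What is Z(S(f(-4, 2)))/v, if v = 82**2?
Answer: 16/1681 ≈ 0.0095181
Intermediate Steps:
v = 6724
S(U) = U**2 - 6*U
Z(S(f(-4, 2)))/v = (2*(-6 + 2))**2/6724 = (2*(-4))**2*(1/6724) = (-8)**2*(1/6724) = 64*(1/6724) = 16/1681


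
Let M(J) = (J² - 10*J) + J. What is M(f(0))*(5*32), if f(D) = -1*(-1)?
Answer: -1280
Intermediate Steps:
f(D) = 1
M(J) = J² - 9*J
M(f(0))*(5*32) = (1*(-9 + 1))*(5*32) = (1*(-8))*160 = -8*160 = -1280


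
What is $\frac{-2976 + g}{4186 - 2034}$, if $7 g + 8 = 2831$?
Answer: $- \frac{18009}{15064} \approx -1.1955$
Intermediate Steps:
$g = \frac{2823}{7}$ ($g = - \frac{8}{7} + \frac{1}{7} \cdot 2831 = - \frac{8}{7} + \frac{2831}{7} = \frac{2823}{7} \approx 403.29$)
$\frac{-2976 + g}{4186 - 2034} = \frac{-2976 + \frac{2823}{7}}{4186 - 2034} = - \frac{18009}{7 \cdot 2152} = \left(- \frac{18009}{7}\right) \frac{1}{2152} = - \frac{18009}{15064}$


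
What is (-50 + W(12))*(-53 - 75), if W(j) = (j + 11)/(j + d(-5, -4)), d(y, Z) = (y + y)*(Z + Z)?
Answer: 6368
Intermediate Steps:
d(y, Z) = 4*Z*y (d(y, Z) = (2*y)*(2*Z) = 4*Z*y)
W(j) = (11 + j)/(80 + j) (W(j) = (j + 11)/(j + 4*(-4)*(-5)) = (11 + j)/(j + 80) = (11 + j)/(80 + j))
(-50 + W(12))*(-53 - 75) = (-50 + (11 + 12)/(80 + 12))*(-53 - 75) = (-50 + 23/92)*(-128) = (-50 + (1/92)*23)*(-128) = (-50 + ¼)*(-128) = -199/4*(-128) = 6368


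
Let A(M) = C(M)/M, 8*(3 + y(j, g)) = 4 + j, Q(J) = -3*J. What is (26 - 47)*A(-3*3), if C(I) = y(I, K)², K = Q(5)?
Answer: 5887/192 ≈ 30.661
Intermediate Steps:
K = -15 (K = -3*5 = -15)
y(j, g) = -5/2 + j/8 (y(j, g) = -3 + (4 + j)/8 = -3 + (½ + j/8) = -5/2 + j/8)
C(I) = (-5/2 + I/8)²
A(M) = (-20 + M)²/(64*M) (A(M) = ((-20 + M)²/64)/M = (-20 + M)²/(64*M))
(26 - 47)*A(-3*3) = (26 - 47)*((-20 - 3*3)²/(64*((-3*3)))) = -21*(-20 - 9)²/(64*(-9)) = -21*(-1)*(-29)²/(64*9) = -21*(-1)*841/(64*9) = -21*(-841/576) = 5887/192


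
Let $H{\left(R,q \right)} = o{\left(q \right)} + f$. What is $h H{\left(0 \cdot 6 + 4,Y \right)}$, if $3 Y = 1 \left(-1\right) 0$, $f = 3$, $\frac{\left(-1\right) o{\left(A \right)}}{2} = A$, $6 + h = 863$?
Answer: $2571$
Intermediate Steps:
$h = 857$ ($h = -6 + 863 = 857$)
$o{\left(A \right)} = - 2 A$
$Y = 0$ ($Y = \frac{1 \left(-1\right) 0}{3} = \frac{\left(-1\right) 0}{3} = \frac{1}{3} \cdot 0 = 0$)
$H{\left(R,q \right)} = 3 - 2 q$ ($H{\left(R,q \right)} = - 2 q + 3 = 3 - 2 q$)
$h H{\left(0 \cdot 6 + 4,Y \right)} = 857 \left(3 - 0\right) = 857 \left(3 + 0\right) = 857 \cdot 3 = 2571$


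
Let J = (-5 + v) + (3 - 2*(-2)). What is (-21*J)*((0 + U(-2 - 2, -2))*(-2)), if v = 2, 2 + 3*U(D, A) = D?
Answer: -336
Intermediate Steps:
U(D, A) = -⅔ + D/3
J = 4 (J = (-5 + 2) + (3 - 2*(-2)) = -3 + (3 + 4) = -3 + 7 = 4)
(-21*J)*((0 + U(-2 - 2, -2))*(-2)) = (-21*4)*((0 + (-⅔ + (-2 - 2)/3))*(-2)) = -84*(0 + (-⅔ + (⅓)*(-4)))*(-2) = -84*(0 + (-⅔ - 4/3))*(-2) = -84*(0 - 2)*(-2) = -(-168)*(-2) = -84*4 = -336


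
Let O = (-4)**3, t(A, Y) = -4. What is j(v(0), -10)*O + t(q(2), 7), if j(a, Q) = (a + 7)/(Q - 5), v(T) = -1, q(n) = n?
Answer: 108/5 ≈ 21.600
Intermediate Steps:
j(a, Q) = (7 + a)/(-5 + Q)
O = -64
j(v(0), -10)*O + t(q(2), 7) = ((7 - 1)/(-5 - 10))*(-64) - 4 = (6/(-15))*(-64) - 4 = -1/15*6*(-64) - 4 = -2/5*(-64) - 4 = 128/5 - 4 = 108/5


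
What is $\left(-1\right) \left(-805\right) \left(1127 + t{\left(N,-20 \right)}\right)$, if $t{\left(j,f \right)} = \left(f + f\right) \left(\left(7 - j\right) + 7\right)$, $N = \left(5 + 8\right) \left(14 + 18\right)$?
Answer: $13851635$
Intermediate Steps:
$N = 416$ ($N = 13 \cdot 32 = 416$)
$t{\left(j,f \right)} = 2 f \left(14 - j\right)$
$\left(-1\right) \left(-805\right) \left(1127 + t{\left(N,-20 \right)}\right) = \left(-1\right) \left(-805\right) \left(1127 + 2 \left(-20\right) \left(14 - 416\right)\right) = 805 \left(1127 + 2 \left(-20\right) \left(14 - 416\right)\right) = 805 \left(1127 + 2 \left(-20\right) \left(-402\right)\right) = 805 \left(1127 + 16080\right) = 805 \cdot 17207 = 13851635$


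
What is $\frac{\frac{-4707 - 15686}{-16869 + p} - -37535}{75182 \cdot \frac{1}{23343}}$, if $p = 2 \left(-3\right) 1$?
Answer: $\frac{2464334196779}{211449375} \approx 11654.0$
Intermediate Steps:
$p = -6$ ($p = \left(-6\right) 1 = -6$)
$\frac{\frac{-4707 - 15686}{-16869 + p} - -37535}{75182 \cdot \frac{1}{23343}} = \frac{\frac{-4707 - 15686}{-16869 - 6} - -37535}{75182 \cdot \frac{1}{23343}} = \frac{- \frac{20393}{-16875} + 37535}{75182 \cdot \frac{1}{23343}} = \frac{\left(-20393\right) \left(- \frac{1}{16875}\right) + 37535}{\frac{75182}{23343}} = \left(\frac{20393}{16875} + 37535\right) \frac{23343}{75182} = \frac{633423518}{16875} \cdot \frac{23343}{75182} = \frac{2464334196779}{211449375}$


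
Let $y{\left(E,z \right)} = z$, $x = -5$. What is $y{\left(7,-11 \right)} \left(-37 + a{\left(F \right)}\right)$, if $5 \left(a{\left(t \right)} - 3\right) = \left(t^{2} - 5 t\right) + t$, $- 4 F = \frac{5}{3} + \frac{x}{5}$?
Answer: $\frac{13409}{36} \approx 372.47$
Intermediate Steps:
$F = - \frac{1}{6}$ ($F = - \frac{\frac{5}{3} - \frac{5}{5}}{4} = - \frac{5 \cdot \frac{1}{3} - 1}{4} = - \frac{\frac{5}{3} - 1}{4} = \left(- \frac{1}{4}\right) \frac{2}{3} = - \frac{1}{6} \approx -0.16667$)
$a{\left(t \right)} = 3 - \frac{4 t}{5} + \frac{t^{2}}{5}$ ($a{\left(t \right)} = 3 + \frac{\left(t^{2} - 5 t\right) + t}{5} = 3 + \frac{t^{2} - 4 t}{5} = 3 + \left(- \frac{4 t}{5} + \frac{t^{2}}{5}\right) = 3 - \frac{4 t}{5} + \frac{t^{2}}{5}$)
$y{\left(7,-11 \right)} \left(-37 + a{\left(F \right)}\right) = - 11 \left(-37 + \left(3 - - \frac{2}{15} + \frac{\left(- \frac{1}{6}\right)^{2}}{5}\right)\right) = - 11 \left(-37 + \left(3 + \frac{2}{15} + \frac{1}{5} \cdot \frac{1}{36}\right)\right) = - 11 \left(-37 + \left(3 + \frac{2}{15} + \frac{1}{180}\right)\right) = - 11 \left(-37 + \frac{113}{36}\right) = \left(-11\right) \left(- \frac{1219}{36}\right) = \frac{13409}{36}$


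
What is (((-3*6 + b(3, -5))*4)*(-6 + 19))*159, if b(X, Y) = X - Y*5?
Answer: 82680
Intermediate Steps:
b(X, Y) = X - 5*Y
(((-3*6 + b(3, -5))*4)*(-6 + 19))*159 = (((-3*6 + (3 - 5*(-5)))*4)*(-6 + 19))*159 = (((-18 + (3 + 25))*4)*13)*159 = (((-18 + 28)*4)*13)*159 = ((10*4)*13)*159 = (40*13)*159 = 520*159 = 82680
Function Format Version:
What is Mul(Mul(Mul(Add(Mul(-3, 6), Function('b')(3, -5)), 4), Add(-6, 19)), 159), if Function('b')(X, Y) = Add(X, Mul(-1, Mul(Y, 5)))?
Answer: 82680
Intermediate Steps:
Function('b')(X, Y) = Add(X, Mul(-5, Y)) (Function('b')(X, Y) = Add(X, Mul(-1, Mul(5, Y))) = Add(X, Mul(-5, Y)))
Mul(Mul(Mul(Add(Mul(-3, 6), Function('b')(3, -5)), 4), Add(-6, 19)), 159) = Mul(Mul(Mul(Add(Mul(-3, 6), Add(3, Mul(-5, -5))), 4), Add(-6, 19)), 159) = Mul(Mul(Mul(Add(-18, Add(3, 25)), 4), 13), 159) = Mul(Mul(Mul(Add(-18, 28), 4), 13), 159) = Mul(Mul(Mul(10, 4), 13), 159) = Mul(Mul(40, 13), 159) = Mul(520, 159) = 82680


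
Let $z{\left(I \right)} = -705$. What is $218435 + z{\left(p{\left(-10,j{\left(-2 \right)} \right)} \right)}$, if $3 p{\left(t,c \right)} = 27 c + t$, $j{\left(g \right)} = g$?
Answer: $217730$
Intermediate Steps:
$p{\left(t,c \right)} = 9 c + \frac{t}{3}$ ($p{\left(t,c \right)} = \frac{27 c + t}{3} = \frac{t + 27 c}{3} = 9 c + \frac{t}{3}$)
$218435 + z{\left(p{\left(-10,j{\left(-2 \right)} \right)} \right)} = 218435 - 705 = 217730$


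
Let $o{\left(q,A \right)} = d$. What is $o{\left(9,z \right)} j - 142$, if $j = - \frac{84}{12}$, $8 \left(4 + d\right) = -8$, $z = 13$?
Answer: $-107$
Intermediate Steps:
$d = -5$ ($d = -4 + \frac{1}{8} \left(-8\right) = -4 - 1 = -5$)
$o{\left(q,A \right)} = -5$
$j = -7$ ($j = \left(-84\right) \frac{1}{12} = -7$)
$o{\left(9,z \right)} j - 142 = \left(-5\right) \left(-7\right) - 142 = 35 - 142 = -107$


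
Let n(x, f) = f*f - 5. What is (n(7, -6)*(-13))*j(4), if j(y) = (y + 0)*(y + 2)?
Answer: -9672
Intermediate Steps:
n(x, f) = -5 + f**2 (n(x, f) = f**2 - 5 = -5 + f**2)
j(y) = y*(2 + y)
(n(7, -6)*(-13))*j(4) = ((-5 + (-6)**2)*(-13))*(4*(2 + 4)) = ((-5 + 36)*(-13))*(4*6) = (31*(-13))*24 = -403*24 = -9672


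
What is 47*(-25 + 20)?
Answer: -235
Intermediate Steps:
47*(-25 + 20) = 47*(-5) = -235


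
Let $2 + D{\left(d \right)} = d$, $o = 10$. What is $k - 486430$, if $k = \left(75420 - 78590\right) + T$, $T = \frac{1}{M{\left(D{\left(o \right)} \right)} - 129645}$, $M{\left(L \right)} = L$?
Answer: $- \frac{63470275201}{129637} \approx -4.896 \cdot 10^{5}$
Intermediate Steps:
$D{\left(d \right)} = -2 + d$
$T = - \frac{1}{129637}$ ($T = \frac{1}{\left(-2 + 10\right) - 129645} = \frac{1}{8 - 129645} = \frac{1}{-129637} = - \frac{1}{129637} \approx -7.7139 \cdot 10^{-6}$)
$k = - \frac{410949291}{129637}$ ($k = \left(75420 - 78590\right) - \frac{1}{129637} = -3170 - \frac{1}{129637} = - \frac{410949291}{129637} \approx -3170.0$)
$k - 486430 = - \frac{410949291}{129637} - 486430 = - \frac{63470275201}{129637}$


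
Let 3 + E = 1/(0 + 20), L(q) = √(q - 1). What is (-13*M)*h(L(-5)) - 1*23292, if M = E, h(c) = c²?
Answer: -235221/10 ≈ -23522.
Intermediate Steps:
L(q) = √(-1 + q)
E = -59/20 (E = -3 + 1/(0 + 20) = -3 + 1/20 = -59/20 ≈ -2.9500)
M = -59/20 ≈ -2.9500
(-13*M)*h(L(-5)) - 1*23292 = (-13*(-59/20))*(√(-1 - 5))² - 1*23292 = 767*(√(-6))²/20 - 23292 = 767*(I*√6)²/20 - 23292 = (767/20)*(-6) - 23292 = -2301/10 - 23292 = -235221/10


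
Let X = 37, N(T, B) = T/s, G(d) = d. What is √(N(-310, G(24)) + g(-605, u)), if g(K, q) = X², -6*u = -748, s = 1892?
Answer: √1224993374/946 ≈ 36.998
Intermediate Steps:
u = 374/3 (u = -⅙*(-748) = 374/3 ≈ 124.67)
N(T, B) = T/1892
g(K, q) = 1369 (g(K, q) = 37² = 1369)
√(N(-310, G(24)) + g(-605, u)) = √((1/1892)*(-310) + 1369) = √(-155/946 + 1369) = √(1294919/946) = √1224993374/946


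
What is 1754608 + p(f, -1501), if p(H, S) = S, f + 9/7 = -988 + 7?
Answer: 1753107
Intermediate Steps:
f = -6876/7 (f = -9/7 + (-988 + 7) = -9/7 - 981 = -6876/7 ≈ -982.29)
1754608 + p(f, -1501) = 1754608 - 1501 = 1753107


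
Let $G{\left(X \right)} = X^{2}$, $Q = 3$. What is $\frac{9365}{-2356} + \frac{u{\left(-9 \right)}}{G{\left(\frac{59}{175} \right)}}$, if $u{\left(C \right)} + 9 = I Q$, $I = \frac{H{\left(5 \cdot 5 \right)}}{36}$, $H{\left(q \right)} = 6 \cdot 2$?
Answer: $- \frac{609819565}{8201236} \approx -74.357$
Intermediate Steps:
$H{\left(q \right)} = 12$
$I = \frac{1}{3}$ ($I = \frac{12}{36} = 12 \cdot \frac{1}{36} = \frac{1}{3} \approx 0.33333$)
$u{\left(C \right)} = -8$ ($u{\left(C \right)} = -9 + \frac{1}{3} \cdot 3 = -9 + 1 = -8$)
$\frac{9365}{-2356} + \frac{u{\left(-9 \right)}}{G{\left(\frac{59}{175} \right)}} = \frac{9365}{-2356} - \frac{8}{\left(\frac{59}{175}\right)^{2}} = 9365 \left(- \frac{1}{2356}\right) - \frac{8}{\left(59 \cdot \frac{1}{175}\right)^{2}} = - \frac{9365}{2356} - \frac{8}{\left(\frac{59}{175}\right)^{2}} = - \frac{9365}{2356} - \frac{8}{\frac{3481}{30625}} = - \frac{9365}{2356} - \frac{245000}{3481} = - \frac{609819565}{8201236}$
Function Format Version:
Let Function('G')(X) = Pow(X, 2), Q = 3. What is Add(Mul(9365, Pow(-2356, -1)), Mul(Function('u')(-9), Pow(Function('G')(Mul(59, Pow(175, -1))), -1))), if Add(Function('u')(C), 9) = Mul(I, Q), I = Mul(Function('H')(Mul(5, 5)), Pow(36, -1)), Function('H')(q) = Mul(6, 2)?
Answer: Rational(-609819565, 8201236) ≈ -74.357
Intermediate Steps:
Function('H')(q) = 12
I = Rational(1, 3) (I = Mul(12, Pow(36, -1)) = Mul(12, Rational(1, 36)) = Rational(1, 3) ≈ 0.33333)
Function('u')(C) = -8 (Function('u')(C) = Add(-9, Mul(Rational(1, 3), 3)) = Add(-9, 1) = -8)
Add(Mul(9365, Pow(-2356, -1)), Mul(Function('u')(-9), Pow(Function('G')(Mul(59, Pow(175, -1))), -1))) = Add(Mul(9365, Pow(-2356, -1)), Mul(-8, Pow(Pow(Mul(59, Pow(175, -1)), 2), -1))) = Add(Mul(9365, Rational(-1, 2356)), Mul(-8, Pow(Pow(Mul(59, Rational(1, 175)), 2), -1))) = Add(Rational(-9365, 2356), Mul(-8, Pow(Pow(Rational(59, 175), 2), -1))) = Add(Rational(-9365, 2356), Mul(-8, Pow(Rational(3481, 30625), -1))) = Add(Rational(-9365, 2356), Mul(-8, Rational(30625, 3481))) = Add(Rational(-9365, 2356), Rational(-245000, 3481)) = Rational(-609819565, 8201236)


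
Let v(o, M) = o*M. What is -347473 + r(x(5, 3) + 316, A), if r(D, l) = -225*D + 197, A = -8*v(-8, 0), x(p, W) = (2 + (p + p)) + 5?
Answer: -422201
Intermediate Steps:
x(p, W) = 7 + 2*p (x(p, W) = (2 + 2*p) + 5 = 7 + 2*p)
v(o, M) = M*o
A = 0 (A = -0*(-8) = -8*0 = 0)
r(D, l) = 197 - 225*D
-347473 + r(x(5, 3) + 316, A) = -347473 + (197 - 225*((7 + 2*5) + 316)) = -347473 + (197 - 225*((7 + 10) + 316)) = -347473 + (197 - 225*(17 + 316)) = -347473 + (197 - 225*333) = -347473 + (197 - 74925) = -347473 - 74728 = -422201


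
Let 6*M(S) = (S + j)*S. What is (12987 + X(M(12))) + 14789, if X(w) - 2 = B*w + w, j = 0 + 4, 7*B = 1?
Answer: 194702/7 ≈ 27815.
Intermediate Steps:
B = ⅐ (B = (⅐)*1 = ⅐ ≈ 0.14286)
j = 4
M(S) = S*(4 + S)/6 (M(S) = ((S + 4)*S)/6 = ((4 + S)*S)/6 = (S*(4 + S))/6 = S*(4 + S)/6)
X(w) = 2 + 8*w/7 (X(w) = 2 + (w/7 + w) = 2 + 8*w/7)
(12987 + X(M(12))) + 14789 = (12987 + (2 + 8*((⅙)*12*(4 + 12))/7)) + 14789 = (12987 + (2 + 8*((⅙)*12*16)/7)) + 14789 = (12987 + (2 + (8/7)*32)) + 14789 = (12987 + (2 + 256/7)) + 14789 = (12987 + 270/7) + 14789 = 91179/7 + 14789 = 194702/7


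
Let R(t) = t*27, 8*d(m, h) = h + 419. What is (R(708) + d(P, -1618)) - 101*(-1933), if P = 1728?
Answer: 1713593/8 ≈ 2.1420e+5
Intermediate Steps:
d(m, h) = 419/8 + h/8 (d(m, h) = (h + 419)/8 = (419 + h)/8 = 419/8 + h/8)
R(t) = 27*t
(R(708) + d(P, -1618)) - 101*(-1933) = (27*708 + (419/8 + (1/8)*(-1618))) - 101*(-1933) = (19116 + (419/8 - 809/4)) + 195233 = (19116 - 1199/8) + 195233 = 151729/8 + 195233 = 1713593/8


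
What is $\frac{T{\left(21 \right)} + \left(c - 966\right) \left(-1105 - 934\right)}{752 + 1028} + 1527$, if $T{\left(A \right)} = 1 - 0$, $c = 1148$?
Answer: $\frac{2346963}{1780} \approx 1318.5$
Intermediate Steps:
$T{\left(A \right)} = 1$ ($T{\left(A \right)} = 1 + 0 = 1$)
$\frac{T{\left(21 \right)} + \left(c - 966\right) \left(-1105 - 934\right)}{752 + 1028} + 1527 = \frac{1 + \left(1148 - 966\right) \left(-1105 - 934\right)}{752 + 1028} + 1527 = \frac{1 + 182 \left(-2039\right)}{1780} + 1527 = \left(1 - 371098\right) \frac{1}{1780} + 1527 = \left(-371097\right) \frac{1}{1780} + 1527 = - \frac{371097}{1780} + 1527 = \frac{2346963}{1780}$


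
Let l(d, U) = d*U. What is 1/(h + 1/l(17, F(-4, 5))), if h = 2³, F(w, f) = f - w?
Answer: 153/1225 ≈ 0.12490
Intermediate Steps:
l(d, U) = U*d
h = 8
1/(h + 1/l(17, F(-4, 5))) = 1/(8 + 1/((5 - 1*(-4))*17)) = 1/(8 + 1/((5 + 4)*17)) = 1/(8 + 1/(9*17)) = 1/(8 + 1/153) = 1/(1225/153) = 153/1225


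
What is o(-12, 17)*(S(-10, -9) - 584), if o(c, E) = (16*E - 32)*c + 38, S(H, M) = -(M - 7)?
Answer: 1614256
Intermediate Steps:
S(H, M) = 7 - M (S(H, M) = -(-7 + M) = 7 - M)
o(c, E) = 38 + c*(-32 + 16*E) (o(c, E) = (-32 + 16*E)*c + 38 = c*(-32 + 16*E) + 38 = 38 + c*(-32 + 16*E))
o(-12, 17)*(S(-10, -9) - 584) = (38 - 32*(-12) + 16*17*(-12))*((7 - 1*(-9)) - 584) = (38 + 384 - 3264)*((7 + 9) - 584) = -2842*(16 - 584) = -2842*(-568) = 1614256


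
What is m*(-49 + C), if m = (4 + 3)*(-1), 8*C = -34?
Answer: 1491/4 ≈ 372.75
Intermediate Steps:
C = -17/4 (C = (⅛)*(-34) = -17/4 ≈ -4.2500)
m = -7 (m = 7*(-1) = -7)
m*(-49 + C) = -7*(-49 - 17/4) = -7*(-213/4) = 1491/4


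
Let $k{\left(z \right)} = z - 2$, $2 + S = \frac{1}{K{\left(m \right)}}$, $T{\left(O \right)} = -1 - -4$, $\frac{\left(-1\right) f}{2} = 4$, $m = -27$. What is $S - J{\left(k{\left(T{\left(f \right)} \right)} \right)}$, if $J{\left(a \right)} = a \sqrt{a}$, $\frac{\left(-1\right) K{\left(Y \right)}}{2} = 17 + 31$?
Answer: $- \frac{289}{96} \approx -3.0104$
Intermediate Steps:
$f = -8$ ($f = \left(-2\right) 4 = -8$)
$T{\left(O \right)} = 3$ ($T{\left(O \right)} = -1 + 4 = 3$)
$K{\left(Y \right)} = -96$ ($K{\left(Y \right)} = - 2 \left(17 + 31\right) = \left(-2\right) 48 = -96$)
$S = - \frac{193}{96}$ ($S = -2 + \frac{1}{-96} = -2 - \frac{1}{96} = - \frac{193}{96} \approx -2.0104$)
$k{\left(z \right)} = -2 + z$ ($k{\left(z \right)} = z - 2 = -2 + z$)
$J{\left(a \right)} = a^{\frac{3}{2}}$
$S - J{\left(k{\left(T{\left(f \right)} \right)} \right)} = - \frac{193}{96} - \left(-2 + 3\right)^{\frac{3}{2}} = - \frac{193}{96} - 1^{\frac{3}{2}} = - \frac{193}{96} - 1 = - \frac{289}{96}$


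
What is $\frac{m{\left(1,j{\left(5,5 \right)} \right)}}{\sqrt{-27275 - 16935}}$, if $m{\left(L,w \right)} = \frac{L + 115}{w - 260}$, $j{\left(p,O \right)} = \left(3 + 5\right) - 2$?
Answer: $\frac{29 i \sqrt{44210}}{2807335} \approx 0.002172 i$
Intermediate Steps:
$j{\left(p,O \right)} = 6$ ($j{\left(p,O \right)} = 8 - 2 = 6$)
$m{\left(L,w \right)} = \frac{115 + L}{-260 + w}$
$\frac{m{\left(1,j{\left(5,5 \right)} \right)}}{\sqrt{-27275 - 16935}} = \frac{\frac{1}{-260 + 6} \left(115 + 1\right)}{\sqrt{-27275 - 16935}} = \frac{\frac{1}{-254} \cdot 116}{\sqrt{-44210}} = \frac{\left(- \frac{1}{254}\right) 116}{i \sqrt{44210}} = - \frac{58 \left(- \frac{i \sqrt{44210}}{44210}\right)}{127} = \frac{29 i \sqrt{44210}}{2807335}$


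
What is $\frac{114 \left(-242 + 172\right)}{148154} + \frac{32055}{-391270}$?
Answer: $- \frac{787141107}{5796821558} \approx -0.13579$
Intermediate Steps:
$\frac{114 \left(-242 + 172\right)}{148154} + \frac{32055}{-391270} = 114 \left(-70\right) \frac{1}{148154} + 32055 \left(- \frac{1}{391270}\right) = \left(-7980\right) \frac{1}{148154} - \frac{6411}{78254} = - \frac{3990}{74077} - \frac{6411}{78254} = - \frac{787141107}{5796821558}$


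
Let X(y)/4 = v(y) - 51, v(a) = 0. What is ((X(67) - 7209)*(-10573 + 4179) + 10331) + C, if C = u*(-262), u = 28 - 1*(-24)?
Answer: 47395429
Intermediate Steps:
u = 52 (u = 28 + 24 = 52)
X(y) = -204 (X(y) = 4*(0 - 51) = 4*(-51) = -204)
C = -13624 (C = 52*(-262) = -13624)
((X(67) - 7209)*(-10573 + 4179) + 10331) + C = ((-204 - 7209)*(-10573 + 4179) + 10331) - 13624 = (-7413*(-6394) + 10331) - 13624 = (47398722 + 10331) - 13624 = 47409053 - 13624 = 47395429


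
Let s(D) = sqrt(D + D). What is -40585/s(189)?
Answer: -40585*sqrt(42)/126 ≈ -2087.5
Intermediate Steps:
s(D) = sqrt(2)*sqrt(D) (s(D) = sqrt(2*D) = sqrt(2)*sqrt(D))
-40585/s(189) = -40585*sqrt(42)/126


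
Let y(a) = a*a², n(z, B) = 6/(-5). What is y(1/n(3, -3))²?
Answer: 15625/46656 ≈ 0.33490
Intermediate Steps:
n(z, B) = -6/5 (n(z, B) = 6*(-⅕) = -6/5)
y(a) = a³
y(1/n(3, -3))² = ((1/(-6/5))³)² = ((-⅚)³)² = (-125/216)² = 15625/46656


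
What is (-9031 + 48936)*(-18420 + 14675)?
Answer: -149444225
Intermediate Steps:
(-9031 + 48936)*(-18420 + 14675) = 39905*(-3745) = -149444225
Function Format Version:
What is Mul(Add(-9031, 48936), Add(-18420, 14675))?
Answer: -149444225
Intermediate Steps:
Mul(Add(-9031, 48936), Add(-18420, 14675)) = Mul(39905, -3745) = -149444225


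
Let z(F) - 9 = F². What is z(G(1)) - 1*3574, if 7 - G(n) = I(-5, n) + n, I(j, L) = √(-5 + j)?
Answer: -3565 + (6 - I*√10)² ≈ -3539.0 - 37.947*I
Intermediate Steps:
G(n) = 7 - n - I*√10 (G(n) = 7 - (√(-5 - 5) + n) = 7 - (√(-10) + n) = 7 - (I*√10 + n) = 7 - (n + I*√10) = 7 + (-n - I*√10) = 7 - n - I*√10)
z(F) = 9 + F²
z(G(1)) - 1*3574 = (9 + (7 - 1*1 - I*√10)²) - 1*3574 = (9 + (7 - 1 - I*√10)²) - 3574 = (9 + (6 - I*√10)²) - 3574 = -3565 + (6 - I*√10)²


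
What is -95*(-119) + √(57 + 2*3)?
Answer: 11305 + 3*√7 ≈ 11313.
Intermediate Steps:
-95*(-119) + √(57 + 2*3) = 11305 + √(57 + 6) = 11305 + √63 = 11305 + 3*√7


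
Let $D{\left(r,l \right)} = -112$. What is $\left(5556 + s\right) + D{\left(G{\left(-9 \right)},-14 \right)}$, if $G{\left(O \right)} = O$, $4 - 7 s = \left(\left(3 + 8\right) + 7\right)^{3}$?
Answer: $\frac{32280}{7} \approx 4611.4$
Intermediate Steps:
$s = - \frac{5828}{7}$ ($s = \frac{4}{7} - \frac{\left(\left(3 + 8\right) + 7\right)^{3}}{7} = \frac{4}{7} - \frac{\left(11 + 7\right)^{3}}{7} = \frac{4}{7} - \frac{18^{3}}{7} = \frac{4}{7} - \frac{5832}{7} = - \frac{5828}{7} \approx -832.57$)
$\left(5556 + s\right) + D{\left(G{\left(-9 \right)},-14 \right)} = \left(5556 - \frac{5828}{7}\right) - 112 = \frac{33064}{7} - 112 = \frac{32280}{7}$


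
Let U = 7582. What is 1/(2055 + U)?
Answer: 1/9637 ≈ 0.00010377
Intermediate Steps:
1/(2055 + U) = 1/(2055 + 7582) = 1/9637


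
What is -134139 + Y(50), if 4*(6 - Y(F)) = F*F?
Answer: -134758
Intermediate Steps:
Y(F) = 6 - F²/4 (Y(F) = 6 - F*F/4 = 6 - F²/4)
-134139 + Y(50) = -134139 + (6 - ¼*50²) = -134139 + (6 - ¼*2500) = -134139 + (6 - 625) = -134139 - 619 = -134758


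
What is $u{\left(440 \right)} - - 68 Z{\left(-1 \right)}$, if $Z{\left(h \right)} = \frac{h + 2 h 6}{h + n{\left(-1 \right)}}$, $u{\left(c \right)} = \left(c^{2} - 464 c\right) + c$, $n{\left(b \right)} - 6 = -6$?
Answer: $-9236$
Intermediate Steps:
$n{\left(b \right)} = 0$ ($n{\left(b \right)} = 6 - 6 = 0$)
$u{\left(c \right)} = c^{2} - 463 c$
$Z{\left(h \right)} = 13$ ($Z{\left(h \right)} = \frac{h + 2 h 6}{h + 0} = \frac{h + 12 h}{h} = \frac{13 h}{h} = 13$)
$u{\left(440 \right)} - - 68 Z{\left(-1 \right)} = 440 \left(-463 + 440\right) - \left(-68\right) 13 = 440 \left(-23\right) - -884 = -10120 + 884 = -9236$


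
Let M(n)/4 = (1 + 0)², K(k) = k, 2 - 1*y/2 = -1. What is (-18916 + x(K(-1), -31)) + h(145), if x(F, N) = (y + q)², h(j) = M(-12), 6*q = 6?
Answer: -18863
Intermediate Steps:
y = 6 (y = 4 - 2*(-1) = 4 + 2 = 6)
q = 1 (q = (⅙)*6 = 1)
M(n) = 4 (M(n) = 4*(1 + 0)² = 4*1² = 4*1 = 4)
h(j) = 4
x(F, N) = 49 (x(F, N) = (6 + 1)² = 7² = 49)
(-18916 + x(K(-1), -31)) + h(145) = (-18916 + 49) + 4 = -18867 + 4 = -18863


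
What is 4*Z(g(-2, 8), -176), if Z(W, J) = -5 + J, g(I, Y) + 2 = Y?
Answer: -724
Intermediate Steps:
g(I, Y) = -2 + Y
4*Z(g(-2, 8), -176) = 4*(-5 - 176) = 4*(-181) = -724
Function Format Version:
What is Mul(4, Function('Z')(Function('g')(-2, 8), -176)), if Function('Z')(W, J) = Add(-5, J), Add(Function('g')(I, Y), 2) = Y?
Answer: -724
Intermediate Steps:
Function('g')(I, Y) = Add(-2, Y)
Mul(4, Function('Z')(Function('g')(-2, 8), -176)) = Mul(4, Add(-5, -176)) = Mul(4, -181) = -724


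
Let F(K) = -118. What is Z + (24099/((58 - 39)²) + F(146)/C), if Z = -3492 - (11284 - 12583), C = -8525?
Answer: -6543525752/3077525 ≈ -2126.2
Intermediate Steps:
Z = -2193 (Z = -3492 - 1*(-1299) = -3492 + 1299 = -2193)
Z + (24099/((58 - 39)²) + F(146)/C) = -2193 + (24099/((58 - 39)²) - 118/(-8525)) = -2193 + (24099/(19²) - 118*(-1/8525)) = -2193 + (24099/361 + 118/8525) = -2193 + 205486573/3077525 = -6543525752/3077525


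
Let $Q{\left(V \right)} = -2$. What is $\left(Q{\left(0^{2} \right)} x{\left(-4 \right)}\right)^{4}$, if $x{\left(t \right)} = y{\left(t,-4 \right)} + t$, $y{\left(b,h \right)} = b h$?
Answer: $331776$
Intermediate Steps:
$x{\left(t \right)} = - 3 t$ ($x{\left(t \right)} = t \left(-4\right) + t = - 4 t + t = - 3 t$)
$\left(Q{\left(0^{2} \right)} x{\left(-4 \right)}\right)^{4} = \left(- 2 \left(\left(-3\right) \left(-4\right)\right)\right)^{4} = \left(\left(-2\right) 12\right)^{4} = \left(-24\right)^{4} = 331776$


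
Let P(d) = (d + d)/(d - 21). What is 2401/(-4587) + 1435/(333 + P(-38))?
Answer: 31000312/8224491 ≈ 3.7693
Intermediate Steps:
P(d) = 2*d/(-21 + d) (P(d) = (2*d)/(-21 + d) = 2*d/(-21 + d))
2401/(-4587) + 1435/(333 + P(-38)) = 2401/(-4587) + 1435/(333 + 2*(-38)/(-21 - 38)) = 2401*(-1/4587) + 1435/(333 + 2*(-38)/(-59)) = -2401/4587 + 1435/(333 + 2*(-38)*(-1/59)) = -2401/4587 + 1435/(333 + 76/59) = -2401/4587 + 1435/(19723/59) = -2401/4587 + 1435*(59/19723) = -2401/4587 + 84665/19723 = 31000312/8224491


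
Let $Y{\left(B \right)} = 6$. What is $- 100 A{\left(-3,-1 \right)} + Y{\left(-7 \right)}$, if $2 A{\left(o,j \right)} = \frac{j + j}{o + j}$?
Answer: $-19$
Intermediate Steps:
$A{\left(o,j \right)} = \frac{j}{j + o}$ ($A{\left(o,j \right)} = \frac{\left(j + j\right) \frac{1}{o + j}}{2} = \frac{2 j \frac{1}{j + o}}{2} = \frac{j}{j + o}$)
$- 100 A{\left(-3,-1 \right)} + Y{\left(-7 \right)} = - 100 \left(- \frac{1}{-1 - 3}\right) + 6 = - 100 \left(- \frac{1}{-4}\right) + 6 = - 100 \left(\left(-1\right) \left(- \frac{1}{4}\right)\right) + 6 = \left(-100\right) \frac{1}{4} + 6 = -25 + 6 = -19$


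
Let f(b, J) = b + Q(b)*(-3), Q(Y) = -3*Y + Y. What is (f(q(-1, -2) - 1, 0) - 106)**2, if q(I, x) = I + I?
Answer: 16129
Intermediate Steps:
q(I, x) = 2*I
Q(Y) = -2*Y
f(b, J) = 7*b (f(b, J) = b - 2*b*(-3) = b + 6*b = 7*b)
(f(q(-1, -2) - 1, 0) - 106)**2 = (7*(2*(-1) - 1) - 106)**2 = (7*(-2 - 1) - 106)**2 = (7*(-3) - 106)**2 = (-21 - 106)**2 = (-127)**2 = 16129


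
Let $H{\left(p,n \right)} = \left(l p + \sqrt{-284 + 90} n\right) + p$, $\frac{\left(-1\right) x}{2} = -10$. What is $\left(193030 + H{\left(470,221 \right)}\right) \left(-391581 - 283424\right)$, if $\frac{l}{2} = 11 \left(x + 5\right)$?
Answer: $-305102260000 - 149176105 i \sqrt{194} \approx -3.051 \cdot 10^{11} - 2.0778 \cdot 10^{9} i$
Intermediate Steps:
$x = 20$ ($x = \left(-2\right) \left(-10\right) = 20$)
$l = 550$ ($l = 2 \cdot 11 \left(20 + 5\right) = 2 \cdot 11 \cdot 25 = 2 \cdot 275 = 550$)
$H{\left(p,n \right)} = 551 p + i n \sqrt{194}$ ($H{\left(p,n \right)} = \left(550 p + \sqrt{-284 + 90} n\right) + p = \left(550 p + \sqrt{-194} n\right) + p = \left(550 p + i \sqrt{194} n\right) + p = \left(550 p + i n \sqrt{194}\right) + p = 551 p + i n \sqrt{194}$)
$\left(193030 + H{\left(470,221 \right)}\right) \left(-391581 - 283424\right) = \left(193030 + \left(551 \cdot 470 + i 221 \sqrt{194}\right)\right) \left(-391581 - 283424\right) = \left(193030 + \left(258970 + 221 i \sqrt{194}\right)\right) \left(-675005\right) = \left(452000 + 221 i \sqrt{194}\right) \left(-675005\right) = -305102260000 - 149176105 i \sqrt{194}$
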